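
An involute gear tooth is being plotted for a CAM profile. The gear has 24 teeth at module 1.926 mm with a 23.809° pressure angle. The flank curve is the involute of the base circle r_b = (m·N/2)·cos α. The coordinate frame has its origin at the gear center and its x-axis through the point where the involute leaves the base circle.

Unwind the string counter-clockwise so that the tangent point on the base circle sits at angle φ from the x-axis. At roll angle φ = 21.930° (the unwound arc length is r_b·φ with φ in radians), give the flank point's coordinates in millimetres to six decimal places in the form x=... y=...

pitch radius r_p = m·N/2 = 1.926·24/2 = 23.112000
base radius r_b = r_p·cos α = 23.112000·cos 23.809° = 21.145083
roll angle φ = 21.930° = 0.38275070 rad
x = r_b·(cos φ + φ·sin φ) = 21.145083·(0.92764083 + 0.38275070·0.37347355) = 22.637674
y = r_b·(sin φ − φ·cos φ) = 21.145083·(0.37347355 − 0.38275070·0.92764083) = 0.389458

x=22.637674 y=0.389458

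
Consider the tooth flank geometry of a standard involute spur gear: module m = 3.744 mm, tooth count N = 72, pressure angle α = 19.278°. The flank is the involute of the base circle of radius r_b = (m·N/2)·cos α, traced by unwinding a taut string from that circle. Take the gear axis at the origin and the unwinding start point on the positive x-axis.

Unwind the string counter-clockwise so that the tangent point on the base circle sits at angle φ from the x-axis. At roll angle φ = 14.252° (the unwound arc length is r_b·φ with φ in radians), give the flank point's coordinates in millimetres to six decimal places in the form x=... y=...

pitch radius r_p = m·N/2 = 3.744·72/2 = 134.784000
base radius r_b = r_p·cos α = 134.784000·cos 19.278° = 127.226363
roll angle φ = 14.252° = 0.24874432 rad
x = r_b·(cos φ + φ·sin φ) = 127.226363·(0.96922232 + 0.24874432·0.24618713) = 131.101674
y = r_b·(sin φ − φ·cos φ) = 127.226363·(0.24618713 − 0.24874432·0.96922232) = 0.648673

x=131.101674 y=0.648673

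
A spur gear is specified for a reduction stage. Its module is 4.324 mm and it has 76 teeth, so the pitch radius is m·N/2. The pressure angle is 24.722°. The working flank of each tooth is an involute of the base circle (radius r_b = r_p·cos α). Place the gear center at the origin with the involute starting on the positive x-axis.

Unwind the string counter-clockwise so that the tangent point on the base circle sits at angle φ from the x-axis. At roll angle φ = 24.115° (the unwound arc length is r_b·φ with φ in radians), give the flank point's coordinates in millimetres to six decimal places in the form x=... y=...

x=161.892378 y=3.644023

pitch radius r_p = m·N/2 = 4.324·76/2 = 164.312000
base radius r_b = r_p·cos α = 164.312000·cos 24.722° = 149.252421
roll angle φ = 24.115° = 0.42088615 rad
x = r_b·(cos φ + φ·sin φ) = 149.252421·(0.91272725 + 0.42088615·0.40856943) = 161.892378
y = r_b·(sin φ − φ·cos φ) = 149.252421·(0.40856943 − 0.42088615·0.91272725) = 3.644023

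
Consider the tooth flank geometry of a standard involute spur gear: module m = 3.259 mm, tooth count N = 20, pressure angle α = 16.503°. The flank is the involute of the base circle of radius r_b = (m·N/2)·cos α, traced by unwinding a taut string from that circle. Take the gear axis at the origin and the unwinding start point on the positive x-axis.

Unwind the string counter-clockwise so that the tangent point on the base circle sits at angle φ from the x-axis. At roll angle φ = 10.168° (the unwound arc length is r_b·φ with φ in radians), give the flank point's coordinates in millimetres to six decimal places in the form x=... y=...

pitch radius r_p = m·N/2 = 3.259·20/2 = 32.590000
base radius r_b = r_p·cos α = 32.590000·cos 16.503° = 31.247450
roll angle φ = 10.168° = 0.17746508 rad
x = r_b·(cos φ + φ·sin φ) = 31.247450·(0.98429436 + 0.17746508·0.17653503) = 31.735634
y = r_b·(sin φ − φ·cos φ) = 31.247450·(0.17653503 − 0.17746508·0.98429436) = 0.058031

x=31.735634 y=0.058031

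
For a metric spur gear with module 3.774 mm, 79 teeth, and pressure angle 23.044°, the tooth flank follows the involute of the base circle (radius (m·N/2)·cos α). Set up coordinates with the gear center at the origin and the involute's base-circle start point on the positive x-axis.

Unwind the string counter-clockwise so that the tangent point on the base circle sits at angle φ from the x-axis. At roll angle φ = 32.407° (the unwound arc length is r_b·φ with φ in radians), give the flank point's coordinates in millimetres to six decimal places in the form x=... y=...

pitch radius r_p = m·N/2 = 3.774·79/2 = 149.073000
base radius r_b = r_p·cos α = 149.073000·cos 23.044° = 137.177649
roll angle φ = 32.407° = 0.56560885 rad
x = r_b·(cos φ + φ·sin φ) = 137.177649·(0.84426246 + 0.56560885·0.53592995) = 157.396149
y = r_b·(sin φ − φ·cos φ) = 137.177649·(0.53592995 − 0.56560885·0.84426246) = 8.012221

x=157.396149 y=8.012221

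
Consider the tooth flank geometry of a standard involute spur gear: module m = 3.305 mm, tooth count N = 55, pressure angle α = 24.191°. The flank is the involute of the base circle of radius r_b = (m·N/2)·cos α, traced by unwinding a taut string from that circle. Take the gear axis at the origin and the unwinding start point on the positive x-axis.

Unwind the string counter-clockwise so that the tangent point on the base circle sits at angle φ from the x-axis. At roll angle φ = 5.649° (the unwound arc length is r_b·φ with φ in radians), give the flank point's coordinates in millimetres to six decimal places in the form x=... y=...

x=83.308143 y=0.026460

pitch radius r_p = m·N/2 = 3.305·55/2 = 90.887500
base radius r_b = r_p·cos α = 90.887500·cos 24.191° = 82.906168
roll angle φ = 5.649° = 0.09859365 rad
x = r_b·(cos φ + φ·sin φ) = 82.906168·(0.99514358 + 0.09859365·0.09843399) = 83.308143
y = r_b·(sin φ − φ·cos φ) = 82.906168·(0.09843399 − 0.09859365·0.99514358) = 0.026460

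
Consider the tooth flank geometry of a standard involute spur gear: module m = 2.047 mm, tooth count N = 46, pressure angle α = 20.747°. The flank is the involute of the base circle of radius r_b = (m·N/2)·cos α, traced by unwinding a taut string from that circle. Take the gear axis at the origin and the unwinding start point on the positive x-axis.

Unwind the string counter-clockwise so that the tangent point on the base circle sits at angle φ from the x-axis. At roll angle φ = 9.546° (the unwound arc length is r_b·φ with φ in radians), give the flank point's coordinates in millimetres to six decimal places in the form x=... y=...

pitch radius r_p = m·N/2 = 2.047·46/2 = 47.081000
base radius r_b = r_p·cos α = 47.081000·cos 20.747° = 44.027974
roll angle φ = 9.546° = 0.16660913 rad
x = r_b·(cos φ + φ·sin φ) = 44.027974·(0.98615277 + 0.16660913·0.16583939) = 44.634818
y = r_b·(sin φ − φ·cos φ) = 44.027974·(0.16583939 − 0.16660913·0.98615277) = 0.067686

x=44.634818 y=0.067686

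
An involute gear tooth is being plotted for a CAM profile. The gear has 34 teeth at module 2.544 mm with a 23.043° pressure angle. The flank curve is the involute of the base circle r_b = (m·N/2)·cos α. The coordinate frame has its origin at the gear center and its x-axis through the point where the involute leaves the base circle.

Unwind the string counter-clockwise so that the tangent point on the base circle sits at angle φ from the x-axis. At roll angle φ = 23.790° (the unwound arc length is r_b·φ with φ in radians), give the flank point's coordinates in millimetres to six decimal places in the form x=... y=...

x=43.081428 y=0.933344

pitch radius r_p = m·N/2 = 2.544·34/2 = 43.248000
base radius r_b = r_p·cos α = 43.248000·cos 23.043° = 39.797301
roll angle φ = 23.790° = 0.41521383 rad
x = r_b·(cos φ + φ·sin φ) = 39.797301·(0.91503009 + 0.41521383·0.40338560) = 43.081428
y = r_b·(sin φ − φ·cos φ) = 39.797301·(0.40338560 − 0.41521383·0.91503009) = 0.933344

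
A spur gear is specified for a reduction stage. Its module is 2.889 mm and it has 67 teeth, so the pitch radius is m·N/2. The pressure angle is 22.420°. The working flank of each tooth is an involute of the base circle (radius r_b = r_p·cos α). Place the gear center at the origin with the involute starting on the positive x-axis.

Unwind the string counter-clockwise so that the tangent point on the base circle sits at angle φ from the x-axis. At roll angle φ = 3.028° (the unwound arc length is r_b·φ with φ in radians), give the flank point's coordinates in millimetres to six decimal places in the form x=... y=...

x=89.590924 y=0.004401

pitch radius r_p = m·N/2 = 2.889·67/2 = 96.781500
base radius r_b = r_p·cos α = 96.781500·cos 22.420° = 89.466073
roll angle φ = 3.028° = 0.05284857 rad
x = r_b·(cos φ + φ·sin φ) = 89.466073·(0.99860384 + 0.05284857·0.05282397) = 89.590924
y = r_b·(sin φ − φ·cos φ) = 89.466073·(0.05282397 − 0.05284857·0.99860384) = 0.004401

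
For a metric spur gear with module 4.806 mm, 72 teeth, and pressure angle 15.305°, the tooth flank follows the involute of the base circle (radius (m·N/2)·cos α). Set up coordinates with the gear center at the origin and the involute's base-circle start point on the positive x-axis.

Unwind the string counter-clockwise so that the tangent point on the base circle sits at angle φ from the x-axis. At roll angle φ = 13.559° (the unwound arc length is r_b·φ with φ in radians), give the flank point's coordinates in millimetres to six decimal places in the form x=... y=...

x=171.487535 y=0.733101

pitch radius r_p = m·N/2 = 4.806·72/2 = 173.016000
base radius r_b = r_p·cos α = 173.016000·cos 15.305° = 166.879882
roll angle φ = 13.559° = 0.23664919 rad
x = r_b·(cos φ + φ·sin φ) = 166.879882·(0.97212902 + 0.23664919·0.23444653) = 171.487535
y = r_b·(sin φ − φ·cos φ) = 166.879882·(0.23444653 − 0.23664919·0.97212902) = 0.733101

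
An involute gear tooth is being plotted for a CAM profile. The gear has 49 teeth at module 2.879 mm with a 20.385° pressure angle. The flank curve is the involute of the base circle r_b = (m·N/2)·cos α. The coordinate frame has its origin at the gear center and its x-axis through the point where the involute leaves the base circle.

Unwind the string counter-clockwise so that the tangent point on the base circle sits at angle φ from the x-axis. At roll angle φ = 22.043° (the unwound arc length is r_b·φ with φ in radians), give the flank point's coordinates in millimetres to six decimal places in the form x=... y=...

x=70.831638 y=1.236521

pitch radius r_p = m·N/2 = 2.879·49/2 = 70.535500
base radius r_b = r_p·cos α = 70.535500·cos 20.385° = 66.118088
roll angle φ = 22.043° = 0.38472293 rad
x = r_b·(cos φ + φ·sin φ) = 66.118088·(0.92690245 + 0.38472293·0.37530233) = 70.831638
y = r_b·(sin φ − φ·cos φ) = 66.118088·(0.37530233 − 0.38472293·0.92690245) = 1.236521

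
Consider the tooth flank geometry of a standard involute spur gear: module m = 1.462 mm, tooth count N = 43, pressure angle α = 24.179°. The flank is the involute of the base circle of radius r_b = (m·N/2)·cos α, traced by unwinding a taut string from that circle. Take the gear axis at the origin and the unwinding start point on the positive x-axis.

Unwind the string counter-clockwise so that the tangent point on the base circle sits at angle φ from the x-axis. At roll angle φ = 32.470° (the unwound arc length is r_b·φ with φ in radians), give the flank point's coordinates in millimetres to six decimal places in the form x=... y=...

pitch radius r_p = m·N/2 = 1.462·43/2 = 31.433000
base radius r_b = r_p·cos α = 31.433000·cos 24.179° = 28.675392
roll angle φ = 32.470° = 0.56670841 rad
x = r_b·(cos φ + φ·sin φ) = 28.675392·(0.84367266 + 0.56670841·0.53685794) = 32.916901
y = r_b·(sin φ − φ·cos φ) = 28.675392·(0.53685794 − 0.56670841·0.84367266) = 1.684437

x=32.916901 y=1.684437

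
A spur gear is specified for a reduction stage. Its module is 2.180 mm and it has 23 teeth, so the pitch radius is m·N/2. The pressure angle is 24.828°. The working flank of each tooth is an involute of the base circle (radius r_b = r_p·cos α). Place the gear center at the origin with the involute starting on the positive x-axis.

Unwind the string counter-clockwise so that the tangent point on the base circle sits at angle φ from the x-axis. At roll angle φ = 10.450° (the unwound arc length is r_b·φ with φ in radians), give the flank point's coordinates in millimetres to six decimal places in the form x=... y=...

x=23.128135 y=0.045862

pitch radius r_p = m·N/2 = 2.180·23/2 = 25.070000
base radius r_b = r_p·cos α = 25.070000·cos 24.828° = 22.752840
roll angle φ = 10.450° = 0.18238691 rad
x = r_b·(cos φ + φ·sin φ) = 22.752840·(0.98341356 + 0.18238691·0.18137740) = 23.128135
y = r_b·(sin φ − φ·cos φ) = 22.752840·(0.18137740 − 0.18238691·0.98341356) = 0.045862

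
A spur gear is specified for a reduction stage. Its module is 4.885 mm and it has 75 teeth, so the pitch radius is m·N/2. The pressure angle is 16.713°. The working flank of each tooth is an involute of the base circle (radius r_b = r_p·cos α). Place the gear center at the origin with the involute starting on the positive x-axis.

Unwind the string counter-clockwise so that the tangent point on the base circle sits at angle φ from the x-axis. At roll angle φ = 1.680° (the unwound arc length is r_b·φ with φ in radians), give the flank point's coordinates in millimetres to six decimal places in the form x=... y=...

pitch radius r_p = m·N/2 = 4.885·75/2 = 183.187500
base radius r_b = r_p·cos α = 183.187500·cos 16.713° = 175.449160
roll angle φ = 1.680° = 0.02932153 rad
x = r_b·(cos φ + φ·sin φ) = 175.449160·(0.99957015 + 0.02932153·0.02931733) = 175.524565
y = r_b·(sin φ − φ·cos φ) = 175.449160·(0.02931733 − 0.02932153·0.99957015) = 0.001474

x=175.524565 y=0.001474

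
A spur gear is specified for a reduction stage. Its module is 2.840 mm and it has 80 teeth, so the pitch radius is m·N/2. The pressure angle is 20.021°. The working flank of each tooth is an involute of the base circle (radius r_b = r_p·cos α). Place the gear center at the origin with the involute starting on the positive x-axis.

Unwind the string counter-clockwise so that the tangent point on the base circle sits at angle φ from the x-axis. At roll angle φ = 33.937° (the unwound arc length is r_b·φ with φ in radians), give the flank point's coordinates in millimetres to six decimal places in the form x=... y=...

x=123.847489 y=7.137131

pitch radius r_p = m·N/2 = 2.840·80/2 = 113.600000
base radius r_b = r_p·cos α = 113.600000·cos 20.021° = 106.734834
roll angle φ = 33.937° = 0.59231239 rad
x = r_b·(cos φ + φ·sin φ) = 106.734834·(0.82965194 + 0.59231239·0.55828099) = 123.847489
y = r_b·(sin φ − φ·cos φ) = 106.734834·(0.55828099 − 0.59231239·0.82965194) = 7.137131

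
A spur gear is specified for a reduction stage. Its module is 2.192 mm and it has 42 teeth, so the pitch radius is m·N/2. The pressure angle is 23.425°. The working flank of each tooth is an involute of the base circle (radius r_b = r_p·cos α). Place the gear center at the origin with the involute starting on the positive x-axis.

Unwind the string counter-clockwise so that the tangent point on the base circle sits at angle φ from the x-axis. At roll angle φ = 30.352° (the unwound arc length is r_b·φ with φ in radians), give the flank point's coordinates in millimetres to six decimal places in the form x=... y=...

pitch radius r_p = m·N/2 = 2.192·42/2 = 46.032000
base radius r_b = r_p·cos α = 46.032000·cos 23.425° = 42.238100
roll angle φ = 30.352° = 0.52974233 rad
x = r_b·(cos φ + φ·sin φ) = 42.238100·(0.86293730 + 0.52974233·0.50531101) = 47.755322
y = r_b·(sin φ − φ·cos φ) = 42.238100·(0.50531101 − 0.52974233·0.86293730) = 2.034888

x=47.755322 y=2.034888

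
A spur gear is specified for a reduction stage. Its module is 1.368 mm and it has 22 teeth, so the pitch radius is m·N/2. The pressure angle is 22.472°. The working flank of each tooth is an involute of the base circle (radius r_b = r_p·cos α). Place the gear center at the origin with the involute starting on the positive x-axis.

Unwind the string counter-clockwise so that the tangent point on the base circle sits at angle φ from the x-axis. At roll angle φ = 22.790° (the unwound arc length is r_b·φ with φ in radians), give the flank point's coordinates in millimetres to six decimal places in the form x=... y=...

pitch radius r_p = m·N/2 = 1.368·22/2 = 15.048000
base radius r_b = r_p·cos α = 15.048000·cos 22.472° = 13.905352
roll angle φ = 22.790° = 0.39776054 rad
x = r_b·(cos φ + φ·sin φ) = 13.905352·(0.92193077 + 0.39776054·0.38735469) = 14.962230
y = r_b·(sin φ − φ·cos φ) = 13.905352·(0.38735469 − 0.39776054·0.92193077) = 0.287104

x=14.962230 y=0.287104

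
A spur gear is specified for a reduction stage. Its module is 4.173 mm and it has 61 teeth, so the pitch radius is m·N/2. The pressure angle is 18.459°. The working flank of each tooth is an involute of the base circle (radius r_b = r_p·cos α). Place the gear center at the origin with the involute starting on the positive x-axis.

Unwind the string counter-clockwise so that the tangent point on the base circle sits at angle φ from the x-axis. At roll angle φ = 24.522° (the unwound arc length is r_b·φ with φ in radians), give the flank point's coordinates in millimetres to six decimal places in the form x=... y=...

x=131.284163 y=3.097498

pitch radius r_p = m·N/2 = 4.173·61/2 = 127.276500
base radius r_b = r_p·cos α = 127.276500·cos 18.459° = 120.728184
roll angle φ = 24.522° = 0.42798964 rad
x = r_b·(cos φ + φ·sin φ) = 120.728184·(0.90980197 + 0.42798964·0.41504261) = 131.284163
y = r_b·(sin φ − φ·cos φ) = 120.728184·(0.41504261 − 0.42798964·0.90980197) = 3.097498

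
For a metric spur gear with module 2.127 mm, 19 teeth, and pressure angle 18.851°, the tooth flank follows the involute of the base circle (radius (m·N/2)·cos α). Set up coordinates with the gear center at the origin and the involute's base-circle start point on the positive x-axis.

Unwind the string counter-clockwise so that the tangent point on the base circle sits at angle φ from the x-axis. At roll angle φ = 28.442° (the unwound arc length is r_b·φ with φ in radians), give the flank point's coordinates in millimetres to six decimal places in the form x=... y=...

x=21.335590 y=0.760676

pitch radius r_p = m·N/2 = 2.127·19/2 = 20.206500
base radius r_b = r_p·cos α = 20.206500·cos 18.851° = 19.122664
roll angle φ = 28.442° = 0.49640655 rad
x = r_b·(cos φ + φ·sin φ) = 19.122664·(0.87929969 + 0.49640655·0.47626890) = 21.335590
y = r_b·(sin φ − φ·cos φ) = 19.122664·(0.47626890 − 0.49640655·0.87929969) = 0.760676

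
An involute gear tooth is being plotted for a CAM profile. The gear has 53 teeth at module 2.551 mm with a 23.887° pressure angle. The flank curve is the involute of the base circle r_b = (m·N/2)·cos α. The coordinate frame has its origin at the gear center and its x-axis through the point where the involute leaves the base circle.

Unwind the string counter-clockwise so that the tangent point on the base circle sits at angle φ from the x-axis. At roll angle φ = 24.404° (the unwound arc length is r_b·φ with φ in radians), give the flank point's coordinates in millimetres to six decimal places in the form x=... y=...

x=67.166193 y=1.563369

pitch radius r_p = m·N/2 = 2.551·53/2 = 67.601500
base radius r_b = r_p·cos α = 67.601500·cos 23.887° = 61.811151
roll angle φ = 24.404° = 0.42593015 rad
x = r_b·(cos φ + φ·sin φ) = 61.811151·(0.91065482 + 0.42593015·0.41316801) = 67.166193
y = r_b·(sin φ − φ·cos φ) = 61.811151·(0.41316801 − 0.42593015·0.91065482) = 1.563369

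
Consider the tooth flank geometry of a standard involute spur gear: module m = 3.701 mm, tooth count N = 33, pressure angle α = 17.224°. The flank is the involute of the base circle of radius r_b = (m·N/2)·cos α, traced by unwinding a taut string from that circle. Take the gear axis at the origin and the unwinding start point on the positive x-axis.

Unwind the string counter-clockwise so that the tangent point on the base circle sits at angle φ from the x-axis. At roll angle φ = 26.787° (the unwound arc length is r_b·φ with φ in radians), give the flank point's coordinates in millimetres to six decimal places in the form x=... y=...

x=64.358362 y=1.943736

pitch radius r_p = m·N/2 = 3.701·33/2 = 61.066500
base radius r_b = r_p·cos α = 61.066500·cos 17.224° = 58.327937
roll angle φ = 26.787° = 0.46752135 rad
x = r_b·(cos φ + φ·sin φ) = 58.327937·(0.89268810 + 0.46752135·0.45067501) = 64.358362
y = r_b·(sin φ − φ·cos φ) = 58.327937·(0.45067501 − 0.46752135·0.89268810) = 1.943736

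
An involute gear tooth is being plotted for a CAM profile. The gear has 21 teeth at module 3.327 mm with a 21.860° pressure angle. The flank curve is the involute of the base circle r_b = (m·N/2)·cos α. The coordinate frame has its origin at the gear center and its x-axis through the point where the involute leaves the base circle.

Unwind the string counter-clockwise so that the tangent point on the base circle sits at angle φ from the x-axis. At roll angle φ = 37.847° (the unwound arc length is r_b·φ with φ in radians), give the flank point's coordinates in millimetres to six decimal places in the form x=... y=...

x=38.741891 y=2.981062

pitch radius r_p = m·N/2 = 3.327·21/2 = 34.933500
base radius r_b = r_p·cos α = 34.933500·cos 21.860° = 32.421656
roll angle φ = 37.847° = 0.66055476 rad
x = r_b·(cos φ + φ·sin φ) = 32.421656·(0.78965198 + 0.66055476·0.61355502) = 38.741891
y = r_b·(sin φ − φ·cos φ) = 32.421656·(0.61355502 − 0.66055476·0.78965198) = 2.981062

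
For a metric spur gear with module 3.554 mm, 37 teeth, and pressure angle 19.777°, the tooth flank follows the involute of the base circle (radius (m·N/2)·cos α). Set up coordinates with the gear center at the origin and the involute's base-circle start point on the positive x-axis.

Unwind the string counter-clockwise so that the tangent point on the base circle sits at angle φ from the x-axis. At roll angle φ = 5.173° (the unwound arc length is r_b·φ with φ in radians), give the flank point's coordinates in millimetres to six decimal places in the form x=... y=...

x=62.122563 y=0.015166

pitch radius r_p = m·N/2 = 3.554·37/2 = 65.749000
base radius r_b = r_p·cos α = 65.749000·cos 19.777° = 61.870905
roll angle φ = 5.173° = 0.09028588 rad
x = r_b·(cos φ + φ·sin φ) = 61.870905·(0.99592700 + 0.09028588·0.09016327) = 62.122563
y = r_b·(sin φ − φ·cos φ) = 61.870905·(0.09016327 − 0.09028588·0.99592700) = 0.015166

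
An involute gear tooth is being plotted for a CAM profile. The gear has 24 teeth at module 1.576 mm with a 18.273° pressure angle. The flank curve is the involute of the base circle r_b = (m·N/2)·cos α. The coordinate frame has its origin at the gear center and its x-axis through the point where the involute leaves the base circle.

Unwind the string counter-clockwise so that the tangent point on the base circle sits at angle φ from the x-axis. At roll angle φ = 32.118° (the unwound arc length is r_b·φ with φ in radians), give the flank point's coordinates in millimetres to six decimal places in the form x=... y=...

pitch radius r_p = m·N/2 = 1.576·24/2 = 18.912000
base radius r_b = r_p·cos α = 18.912000·cos 18.273° = 17.958331
roll angle φ = 32.118° = 0.56056485 rad
x = r_b·(cos φ + φ·sin φ) = 17.958331·(0.84695494 + 0.56056485·0.53166468) = 20.562064
y = r_b·(sin φ − φ·cos φ) = 17.958331·(0.53166468 − 0.56056485·0.84695494) = 1.021677

x=20.562064 y=1.021677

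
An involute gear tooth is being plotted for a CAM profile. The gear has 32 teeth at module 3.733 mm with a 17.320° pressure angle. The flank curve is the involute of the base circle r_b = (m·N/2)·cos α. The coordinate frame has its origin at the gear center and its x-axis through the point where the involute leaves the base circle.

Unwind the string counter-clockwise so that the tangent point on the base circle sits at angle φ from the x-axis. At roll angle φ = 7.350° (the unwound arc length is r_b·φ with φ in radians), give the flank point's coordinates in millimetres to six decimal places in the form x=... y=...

x=57.486985 y=0.040057

pitch radius r_p = m·N/2 = 3.733·32/2 = 59.728000
base radius r_b = r_p·cos α = 59.728000·cos 17.320° = 57.019750
roll angle φ = 7.350° = 0.12828170 rad
x = r_b·(cos φ + φ·sin φ) = 57.019750·(0.99178318 + 0.12828170·0.12793015) = 57.486985
y = r_b·(sin φ − φ·cos φ) = 57.019750·(0.12793015 − 0.12828170·0.99178318) = 0.040057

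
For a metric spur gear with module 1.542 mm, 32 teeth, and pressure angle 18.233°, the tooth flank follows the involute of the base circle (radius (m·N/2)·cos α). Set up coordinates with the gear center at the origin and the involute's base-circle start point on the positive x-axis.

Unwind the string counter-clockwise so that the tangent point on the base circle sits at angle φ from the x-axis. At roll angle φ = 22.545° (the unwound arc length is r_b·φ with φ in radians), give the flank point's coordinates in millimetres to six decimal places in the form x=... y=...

pitch radius r_p = m·N/2 = 1.542·32/2 = 24.672000
base radius r_b = r_p·cos α = 24.672000·cos 18.233° = 23.433268
roll angle φ = 22.545° = 0.39348448 rad
x = r_b·(cos φ + φ·sin φ) = 23.433268·(0.92357869 + 0.39348448·0.38340893) = 25.177738
y = r_b·(sin φ − φ·cos φ) = 23.433268·(0.38340893 − 0.39348448·0.92357869) = 0.468549

x=25.177738 y=0.468549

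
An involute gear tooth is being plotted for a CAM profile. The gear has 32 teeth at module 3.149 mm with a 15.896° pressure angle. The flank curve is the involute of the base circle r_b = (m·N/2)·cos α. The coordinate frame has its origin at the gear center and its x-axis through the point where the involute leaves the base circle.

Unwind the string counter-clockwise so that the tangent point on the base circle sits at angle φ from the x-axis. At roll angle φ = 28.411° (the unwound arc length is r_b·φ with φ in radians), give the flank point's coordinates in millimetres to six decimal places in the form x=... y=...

x=54.053512 y=1.921382

pitch radius r_p = m·N/2 = 3.149·32/2 = 50.384000
base radius r_b = r_p·cos α = 50.384000·cos 15.896° = 48.457338
roll angle φ = 28.411° = 0.49586549 rad
x = r_b·(cos φ + φ·sin φ) = 48.457338·(0.87955724 + 0.49586549·0.47579308) = 54.053512
y = r_b·(sin φ − φ·cos φ) = 48.457338·(0.47579308 − 0.49586549·0.87955724) = 1.921382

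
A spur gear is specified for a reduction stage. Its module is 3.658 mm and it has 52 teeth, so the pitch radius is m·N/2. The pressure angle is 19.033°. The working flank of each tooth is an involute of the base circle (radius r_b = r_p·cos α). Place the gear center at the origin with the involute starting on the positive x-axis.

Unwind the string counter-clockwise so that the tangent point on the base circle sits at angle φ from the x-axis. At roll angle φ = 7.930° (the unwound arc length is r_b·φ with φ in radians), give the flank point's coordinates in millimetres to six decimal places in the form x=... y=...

pitch radius r_p = m·N/2 = 3.658·52/2 = 95.108000
base radius r_b = r_p·cos α = 95.108000·cos 19.033° = 89.908532
roll angle φ = 7.930° = 0.13840461 rad
x = r_b·(cos φ + φ·sin φ) = 89.908532·(0.99043736 + 0.13840461·0.13796316) = 90.765549
y = r_b·(sin φ − φ·cos φ) = 89.908532·(0.13796316 − 0.13840461·0.99043736) = 0.079305

x=90.765549 y=0.079305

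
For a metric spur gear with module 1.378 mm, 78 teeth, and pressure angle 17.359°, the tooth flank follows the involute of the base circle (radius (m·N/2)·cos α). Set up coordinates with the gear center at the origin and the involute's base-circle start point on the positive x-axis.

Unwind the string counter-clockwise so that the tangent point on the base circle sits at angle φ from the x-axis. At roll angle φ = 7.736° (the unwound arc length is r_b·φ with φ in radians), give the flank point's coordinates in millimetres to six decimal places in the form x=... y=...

pitch radius r_p = m·N/2 = 1.378·78/2 = 53.742000
base radius r_b = r_p·cos α = 53.742000·cos 17.359° = 51.294271
roll angle φ = 7.736° = 0.13501867 rad
x = r_b·(cos φ + φ·sin φ) = 51.294271·(0.99089882 + 0.13501867·0.13460881) = 51.759690
y = r_b·(sin φ − φ·cos φ) = 51.294271·(0.13460881 − 0.13501867·0.99089882) = 0.042008

x=51.759690 y=0.042008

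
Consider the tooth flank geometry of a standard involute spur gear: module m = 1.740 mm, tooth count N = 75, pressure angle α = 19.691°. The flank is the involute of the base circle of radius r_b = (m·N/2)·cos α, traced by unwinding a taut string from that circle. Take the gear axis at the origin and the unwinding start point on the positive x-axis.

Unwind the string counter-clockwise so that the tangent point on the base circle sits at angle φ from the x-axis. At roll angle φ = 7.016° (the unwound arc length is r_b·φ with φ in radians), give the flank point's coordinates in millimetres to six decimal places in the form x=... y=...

x=61.893273 y=0.037544

pitch radius r_p = m·N/2 = 1.740·75/2 = 65.250000
base radius r_b = r_p·cos α = 65.250000·cos 19.691° = 61.434407
roll angle φ = 7.016° = 0.12245230 rad
x = r_b·(cos φ + φ·sin φ) = 61.434407·(0.99251208 + 0.12245230·0.12214651) = 61.893273
y = r_b·(sin φ − φ·cos φ) = 61.434407·(0.12214651 − 0.12245230·0.99251208) = 0.037544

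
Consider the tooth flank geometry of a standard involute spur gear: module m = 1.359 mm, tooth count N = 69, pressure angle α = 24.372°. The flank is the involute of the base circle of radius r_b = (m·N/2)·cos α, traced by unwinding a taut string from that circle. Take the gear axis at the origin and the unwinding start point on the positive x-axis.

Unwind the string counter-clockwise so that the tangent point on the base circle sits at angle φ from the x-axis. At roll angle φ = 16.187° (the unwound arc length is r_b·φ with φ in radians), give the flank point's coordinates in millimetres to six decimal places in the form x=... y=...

pitch radius r_p = m·N/2 = 1.359·69/2 = 46.885500
base radius r_b = r_p·cos α = 46.885500·cos 24.372° = 42.707319
roll angle φ = 16.187° = 0.28251645 rad
x = r_b·(cos φ + φ·sin φ) = 42.707319·(0.96035696 + 0.28251645·0.27877322) = 44.377815
y = r_b·(sin φ − φ·cos φ) = 42.707319·(0.27877322 − 0.28251645·0.96035696) = 0.318451

x=44.377815 y=0.318451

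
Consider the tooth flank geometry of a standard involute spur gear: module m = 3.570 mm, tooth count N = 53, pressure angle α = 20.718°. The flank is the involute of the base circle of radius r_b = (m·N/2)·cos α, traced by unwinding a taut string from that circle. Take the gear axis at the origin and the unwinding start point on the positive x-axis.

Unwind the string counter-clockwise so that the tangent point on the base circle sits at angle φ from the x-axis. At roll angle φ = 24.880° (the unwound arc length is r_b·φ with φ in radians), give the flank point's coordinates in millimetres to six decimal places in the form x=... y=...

pitch radius r_p = m·N/2 = 3.570·53/2 = 94.605000
base radius r_b = r_p·cos α = 94.605000·cos 20.718° = 88.487173
roll angle φ = 24.880° = 0.43423792 rad
x = r_b·(cos φ + φ·sin φ) = 88.487173·(0.90719093 + 0.43423792·0.42071917) = 96.440678
y = r_b·(sin φ − φ·cos φ) = 88.487173·(0.42071917 − 0.43423792·0.90719093) = 2.369905

x=96.440678 y=2.369905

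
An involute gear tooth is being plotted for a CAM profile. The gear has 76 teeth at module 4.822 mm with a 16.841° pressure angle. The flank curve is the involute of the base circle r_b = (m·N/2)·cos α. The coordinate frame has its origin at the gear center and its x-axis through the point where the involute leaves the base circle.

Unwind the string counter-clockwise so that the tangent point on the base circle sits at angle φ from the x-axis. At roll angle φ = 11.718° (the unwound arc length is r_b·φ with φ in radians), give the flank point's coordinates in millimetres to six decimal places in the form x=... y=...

pitch radius r_p = m·N/2 = 4.822·76/2 = 183.236000
base radius r_b = r_p·cos α = 183.236000·cos 16.841° = 175.377452
roll angle φ = 11.718° = 0.20451768 rad
x = r_b·(cos φ + φ·sin φ) = 175.377452·(0.97915905 + 0.20451768·0.20309492) = 179.006986
y = r_b·(sin φ − φ·cos φ) = 175.377452·(0.20309492 − 0.20451768·0.97915905) = 0.497998

x=179.006986 y=0.497998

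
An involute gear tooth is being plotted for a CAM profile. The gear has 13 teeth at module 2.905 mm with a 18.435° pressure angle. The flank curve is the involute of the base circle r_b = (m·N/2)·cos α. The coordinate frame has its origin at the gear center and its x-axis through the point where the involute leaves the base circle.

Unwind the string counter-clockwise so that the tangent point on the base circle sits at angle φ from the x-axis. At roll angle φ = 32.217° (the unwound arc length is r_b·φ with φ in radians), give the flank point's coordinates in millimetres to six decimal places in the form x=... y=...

x=20.525451 y=1.028378

pitch radius r_p = m·N/2 = 2.905·13/2 = 18.882500
base radius r_b = r_p·cos α = 18.882500·cos 18.435° = 17.913507
roll angle φ = 32.217° = 0.56229273 rad
x = r_b·(cos φ + φ·sin φ) = 17.913507·(0.84603502 + 0.56229273·0.53312732) = 20.525451
y = r_b·(sin φ − φ·cos φ) = 17.913507·(0.53312732 − 0.56229273·0.84603502) = 1.028378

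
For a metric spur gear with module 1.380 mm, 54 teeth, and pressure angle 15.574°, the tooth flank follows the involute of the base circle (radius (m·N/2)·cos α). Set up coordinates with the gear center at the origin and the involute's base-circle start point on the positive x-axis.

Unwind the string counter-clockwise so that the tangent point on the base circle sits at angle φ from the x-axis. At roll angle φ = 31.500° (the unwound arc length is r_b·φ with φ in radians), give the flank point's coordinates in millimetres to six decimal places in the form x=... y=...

x=40.913224 y=1.928661

pitch radius r_p = m·N/2 = 1.380·54/2 = 37.260000
base radius r_b = r_p·cos α = 37.260000·cos 15.574° = 35.891980
roll angle φ = 31.500° = 0.54977871 rad
x = r_b·(cos φ + φ·sin φ) = 35.891980·(0.85264016 + 0.54977871·0.52249856) = 40.913224
y = r_b·(sin φ − φ·cos φ) = 35.891980·(0.52249856 − 0.54977871·0.85264016) = 1.928661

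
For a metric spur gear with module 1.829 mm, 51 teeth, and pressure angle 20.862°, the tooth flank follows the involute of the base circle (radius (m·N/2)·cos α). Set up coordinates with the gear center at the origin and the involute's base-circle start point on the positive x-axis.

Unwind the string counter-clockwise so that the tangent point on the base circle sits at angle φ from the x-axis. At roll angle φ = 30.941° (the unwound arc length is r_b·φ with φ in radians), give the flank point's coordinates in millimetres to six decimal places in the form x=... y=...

x=49.480766 y=2.221781

pitch radius r_p = m·N/2 = 1.829·51/2 = 46.639500
base radius r_b = r_p·cos α = 46.639500·cos 20.862° = 43.581855
roll angle φ = 30.941° = 0.54002232 rad
x = r_b·(cos φ + φ·sin φ) = 43.581855·(0.85769720 + 0.54002232·0.51415514) = 49.480766
y = r_b·(sin φ − φ·cos φ) = 43.581855·(0.51415514 − 0.54002232·0.85769720) = 2.221781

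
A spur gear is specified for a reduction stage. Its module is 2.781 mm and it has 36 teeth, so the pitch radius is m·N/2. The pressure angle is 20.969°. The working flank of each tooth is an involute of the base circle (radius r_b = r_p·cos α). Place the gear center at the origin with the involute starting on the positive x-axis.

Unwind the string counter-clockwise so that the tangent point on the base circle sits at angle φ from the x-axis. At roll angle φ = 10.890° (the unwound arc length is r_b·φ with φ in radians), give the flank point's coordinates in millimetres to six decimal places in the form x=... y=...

pitch radius r_p = m·N/2 = 2.781·36/2 = 50.058000
base radius r_b = r_p·cos α = 50.058000·cos 20.969° = 46.742868
roll angle φ = 10.890° = 0.19006636 rad
x = r_b·(cos φ + φ·sin φ) = 46.742868·(0.98199170 + 0.19006636·0.18892406) = 47.579557
y = r_b·(sin φ − φ·cos φ) = 46.742868·(0.18892406 − 0.19006636·0.98199170) = 0.106596

x=47.579557 y=0.106596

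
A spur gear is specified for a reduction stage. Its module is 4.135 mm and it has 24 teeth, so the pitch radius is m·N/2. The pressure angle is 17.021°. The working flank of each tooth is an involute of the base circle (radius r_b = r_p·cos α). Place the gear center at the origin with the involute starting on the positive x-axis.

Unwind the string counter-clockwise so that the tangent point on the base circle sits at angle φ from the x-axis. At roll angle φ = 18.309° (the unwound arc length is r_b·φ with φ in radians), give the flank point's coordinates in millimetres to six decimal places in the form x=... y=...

x=49.807499 y=0.510820

pitch radius r_p = m·N/2 = 4.135·24/2 = 49.620000
base radius r_b = r_p·cos α = 49.620000·cos 17.021° = 47.446522
roll angle φ = 18.309° = 0.31955233 rad
x = r_b·(cos φ + φ·sin φ) = 47.446522·(0.94937614 + 0.31955233·0.31414159) = 49.807499
y = r_b·(sin φ − φ·cos φ) = 47.446522·(0.31414159 − 0.31955233·0.94937614) = 0.510820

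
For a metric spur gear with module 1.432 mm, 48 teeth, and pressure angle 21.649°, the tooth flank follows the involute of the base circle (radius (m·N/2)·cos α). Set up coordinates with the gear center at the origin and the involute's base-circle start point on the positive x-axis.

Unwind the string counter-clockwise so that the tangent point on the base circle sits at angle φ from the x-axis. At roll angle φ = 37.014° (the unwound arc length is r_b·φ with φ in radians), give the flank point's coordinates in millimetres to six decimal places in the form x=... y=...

pitch radius r_p = m·N/2 = 1.432·48/2 = 34.368000
base radius r_b = r_p·cos α = 34.368000·cos 21.649° = 31.943727
roll angle φ = 37.014° = 0.64601617 rad
x = r_b·(cos φ + φ·sin φ) = 31.943727·(0.79848844 + 0.64601617·0.60201015) = 37.929876
y = r_b·(sin φ − φ·cos φ) = 31.943727·(0.60201015 − 0.64601617·0.79848844) = 2.752709

x=37.929876 y=2.752709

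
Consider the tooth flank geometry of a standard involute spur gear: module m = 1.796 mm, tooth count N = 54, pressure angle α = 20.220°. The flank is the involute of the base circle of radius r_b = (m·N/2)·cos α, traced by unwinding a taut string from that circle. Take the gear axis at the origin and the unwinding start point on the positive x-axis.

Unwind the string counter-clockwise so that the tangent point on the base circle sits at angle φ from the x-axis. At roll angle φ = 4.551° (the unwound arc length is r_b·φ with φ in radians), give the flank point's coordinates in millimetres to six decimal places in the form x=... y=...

x=45.646873 y=0.007596

pitch radius r_p = m·N/2 = 1.796·54/2 = 48.492000
base radius r_b = r_p·cos α = 48.492000·cos 20.220° = 45.503556
roll angle φ = 4.551° = 0.07942993 rad
x = r_b·(cos φ + φ·sin φ) = 45.503556·(0.99684710 + 0.07942993·0.07934644) = 45.646873
y = r_b·(sin φ − φ·cos φ) = 45.503556·(0.07934644 − 0.07942993·0.99684710) = 0.007596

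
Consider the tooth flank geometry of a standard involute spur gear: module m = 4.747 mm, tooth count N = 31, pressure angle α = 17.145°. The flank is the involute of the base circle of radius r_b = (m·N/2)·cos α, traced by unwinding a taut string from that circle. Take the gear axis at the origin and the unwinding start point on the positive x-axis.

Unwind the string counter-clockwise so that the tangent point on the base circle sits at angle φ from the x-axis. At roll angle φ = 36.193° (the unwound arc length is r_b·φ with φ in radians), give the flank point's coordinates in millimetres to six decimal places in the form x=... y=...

x=82.967770 y=5.674985

pitch radius r_p = m·N/2 = 4.747·31/2 = 73.578500
base radius r_b = r_p·cos α = 73.578500·cos 17.145° = 70.308803
roll angle φ = 36.193° = 0.63168702 rad
x = r_b·(cos φ + φ·sin φ) = 70.308803·(0.80703246 + 0.63168702·0.59050707) = 82.967770
y = r_b·(sin φ − φ·cos φ) = 70.308803·(0.59050707 − 0.63168702·0.80703246) = 5.674985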